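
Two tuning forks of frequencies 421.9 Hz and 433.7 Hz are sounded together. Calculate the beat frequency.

f_beat = |f₁ − f₂|.
|421.9 − 433.7| = 11.8 Hz.

11.8 Hz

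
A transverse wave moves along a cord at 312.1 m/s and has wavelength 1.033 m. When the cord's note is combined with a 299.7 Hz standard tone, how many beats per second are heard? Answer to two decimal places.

2.43 Hz

Source frequency f = v/λ = 312.1/1.033 = 302.1297 Hz.
f_beat = |302.1297 − 299.7| = 2.43 Hz.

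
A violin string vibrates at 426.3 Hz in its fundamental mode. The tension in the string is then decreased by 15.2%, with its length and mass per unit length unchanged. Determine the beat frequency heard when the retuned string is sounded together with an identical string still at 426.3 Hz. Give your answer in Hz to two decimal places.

For a string, f ∝ √T, so the new frequency is 426.3·√0.848 = 392.5665 Hz.
f_beat = |392.5665 − 426.3| = 33.73 Hz.

33.73 Hz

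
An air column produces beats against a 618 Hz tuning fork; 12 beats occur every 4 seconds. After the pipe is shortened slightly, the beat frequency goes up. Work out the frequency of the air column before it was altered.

Beat frequency = 12/4 = 3 Hz.
|f − 618| = 3, so the air column was at either 615 Hz or 621 Hz.
A shorter pipe has a higher fundamental; the adjustment raises the air column's frequency.
The beat rate rose, so the adjustment moved the air column further from 618 Hz — it was already above the reference.

621 Hz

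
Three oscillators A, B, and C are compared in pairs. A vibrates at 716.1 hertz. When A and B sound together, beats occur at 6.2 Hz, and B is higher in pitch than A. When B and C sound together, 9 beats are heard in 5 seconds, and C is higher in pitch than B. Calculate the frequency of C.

724.1 Hz

B is above A, so f_B = 716.1 + 6.2 = 722.3 Hz.
B–C: Beat frequency = 9/5 = 1.8 Hz.
C is above B, so f_C = 722.3 + 1.8 = 724.1 Hz.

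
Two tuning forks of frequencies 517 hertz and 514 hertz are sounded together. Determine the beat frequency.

Beats arise from superposition of two nearby frequencies; the beat rate is |f₁ − f₂|.
|517 − 514| = 3 Hz.

3 Hz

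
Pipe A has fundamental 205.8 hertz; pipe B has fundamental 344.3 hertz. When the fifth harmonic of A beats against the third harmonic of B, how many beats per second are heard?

3.9 Hz

Fifth harmonic of the first: 5·205.8 = 1029.0 Hz.
Third harmonic of the second: 3·344.3 = 1032.9 Hz.
f_beat = |1029.0 − 1032.9| = 3.9 Hz.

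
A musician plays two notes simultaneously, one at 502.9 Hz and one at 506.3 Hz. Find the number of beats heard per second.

3.4 Hz

Beats arise from superposition of two nearby frequencies; the beat rate is |f₁ − f₂|.
|502.9 − 506.3| = 3.4 Hz.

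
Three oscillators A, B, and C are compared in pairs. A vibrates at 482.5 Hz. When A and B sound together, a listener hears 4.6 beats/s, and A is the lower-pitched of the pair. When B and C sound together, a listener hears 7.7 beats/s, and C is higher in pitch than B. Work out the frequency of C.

B is above A, so f_B = 482.5 + 4.6 = 487.1 Hz.
C is above B, so f_C = 487.1 + 7.7 = 494.8 Hz.

494.8 Hz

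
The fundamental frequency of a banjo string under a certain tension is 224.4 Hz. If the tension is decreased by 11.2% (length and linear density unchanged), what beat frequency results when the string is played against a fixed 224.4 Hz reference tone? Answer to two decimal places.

For a string, f ∝ √T, so the new frequency is 224.4·√0.888 = 211.4605 Hz.
f_beat = |211.4605 − 224.4| = 12.94 Hz.

12.94 Hz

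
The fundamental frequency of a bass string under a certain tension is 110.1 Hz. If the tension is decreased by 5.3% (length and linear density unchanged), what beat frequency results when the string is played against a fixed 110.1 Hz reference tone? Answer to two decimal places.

For a string, f ∝ √T, so the new frequency is 110.1·√0.947 = 107.1426 Hz.
f_beat = |107.1426 − 110.1| = 2.96 Hz.

2.96 Hz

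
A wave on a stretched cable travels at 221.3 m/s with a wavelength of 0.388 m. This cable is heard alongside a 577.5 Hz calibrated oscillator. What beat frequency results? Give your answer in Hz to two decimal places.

7.14 Hz

Source frequency f = v/λ = 221.3/0.388 = 570.3608 Hz.
f_beat = |570.3608 − 577.5| = 7.14 Hz.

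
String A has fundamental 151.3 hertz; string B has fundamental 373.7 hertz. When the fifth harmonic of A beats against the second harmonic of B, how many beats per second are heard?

Fifth harmonic of the first: 5·151.3 = 756.5 Hz.
Second harmonic of the second: 2·373.7 = 747.4 Hz.
f_beat = |756.5 − 747.4| = 9.1 Hz.

9.1 Hz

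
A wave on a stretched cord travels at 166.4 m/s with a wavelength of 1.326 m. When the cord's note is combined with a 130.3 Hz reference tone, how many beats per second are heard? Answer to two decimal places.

4.81 Hz

Source frequency f = v/λ = 166.4/1.326 = 125.4902 Hz.
f_beat = |125.4902 − 130.3| = 4.81 Hz.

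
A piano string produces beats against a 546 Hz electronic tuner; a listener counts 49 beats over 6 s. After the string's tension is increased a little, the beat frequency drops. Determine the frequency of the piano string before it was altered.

537.8333 Hz

Beat frequency = 49/6 = 8.1667 Hz.
|f − 546| = 8.1667, so the piano string was at either 537.8333 Hz or 554.1667 Hz.
Higher tension means higher frequency; the adjustment raises the piano string's frequency.
The beat rate fell, so the adjustment moved the piano string toward 546 Hz — it must have started below the reference.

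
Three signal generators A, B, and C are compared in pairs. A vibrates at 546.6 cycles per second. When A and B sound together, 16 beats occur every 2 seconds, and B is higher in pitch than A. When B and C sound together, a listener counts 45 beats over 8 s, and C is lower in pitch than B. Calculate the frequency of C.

548.975 Hz

A–B: Beat frequency = 16/2 = 8 Hz.
B is above A, so f_B = 546.6 + 8 = 554.6 Hz.
B–C: Beat frequency = 45/8 = 5.625 Hz.
C is below B, so f_C = 554.6 − 5.625 = 548.975 Hz.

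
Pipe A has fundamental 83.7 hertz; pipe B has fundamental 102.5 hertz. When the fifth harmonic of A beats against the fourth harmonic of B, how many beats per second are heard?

8.5 Hz

Fifth harmonic of the first: 5·83.7 = 418.5 Hz.
Fourth harmonic of the second: 4·102.5 = 410.0 Hz.
f_beat = |418.5 − 410.0| = 8.5 Hz.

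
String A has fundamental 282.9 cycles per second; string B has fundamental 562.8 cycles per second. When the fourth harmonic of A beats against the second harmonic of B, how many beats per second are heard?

6.0 Hz

Fourth harmonic of the first: 4·282.9 = 1131.6 Hz.
Second harmonic of the second: 2·562.8 = 1125.6 Hz.
f_beat = |1131.6 − 1125.6| = 6.0 Hz.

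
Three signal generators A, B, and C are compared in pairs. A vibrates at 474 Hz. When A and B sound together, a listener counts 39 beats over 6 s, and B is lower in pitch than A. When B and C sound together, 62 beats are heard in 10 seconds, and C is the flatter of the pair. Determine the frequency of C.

461.3 Hz

A–B: Beat frequency = 39/6 = 6.5 Hz.
B is below A, so f_B = 474 − 6.5 = 467.5 Hz.
B–C: Beat frequency = 62/10 = 6.2 Hz.
C is below B, so f_C = 467.5 − 6.2 = 461.3 Hz.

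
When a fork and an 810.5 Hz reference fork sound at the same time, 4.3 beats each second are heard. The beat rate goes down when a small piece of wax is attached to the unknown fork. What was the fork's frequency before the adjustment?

|f − 810.5| = 4.3, so the fork was at either 806.2 Hz or 814.8 Hz.
Loading a fork with wax lowers its frequency; the adjustment lowers the fork's frequency.
The beat rate fell, so the adjustment moved the fork toward 810.5 Hz — it must have started above the reference.

814.8 Hz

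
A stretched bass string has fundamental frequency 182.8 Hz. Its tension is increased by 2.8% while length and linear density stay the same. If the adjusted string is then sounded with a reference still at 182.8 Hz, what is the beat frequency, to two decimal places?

For a string, f ∝ √T, so the new frequency is 182.8·√1.028 = 185.3415 Hz.
f_beat = |185.3415 − 182.8| = 2.54 Hz.

2.54 Hz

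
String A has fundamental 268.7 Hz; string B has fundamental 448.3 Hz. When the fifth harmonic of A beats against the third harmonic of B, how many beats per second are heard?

Fifth harmonic of the first: 5·268.7 = 1343.5 Hz.
Third harmonic of the second: 3·448.3 = 1344.9 Hz.
f_beat = |1343.5 − 1344.9| = 1.4 Hz.

1.4 Hz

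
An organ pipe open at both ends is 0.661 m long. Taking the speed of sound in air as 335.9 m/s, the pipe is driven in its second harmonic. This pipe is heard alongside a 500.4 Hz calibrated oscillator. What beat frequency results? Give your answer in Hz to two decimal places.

7.77 Hz

Open pipe: f_n = n·v/(2L) = 2·335.9/(2·0.661) = 508.1694 Hz.
f_beat = |508.1694 − 500.4| = 7.77 Hz.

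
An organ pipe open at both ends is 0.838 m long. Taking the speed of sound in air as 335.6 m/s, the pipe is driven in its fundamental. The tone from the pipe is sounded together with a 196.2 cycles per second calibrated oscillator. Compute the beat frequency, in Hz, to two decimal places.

Open pipe: f_n = n·v/(2L) = 1·335.6/(2·0.838) = 200.2387 Hz.
f_beat = |200.2387 − 196.2| = 4.04 Hz.

4.04 Hz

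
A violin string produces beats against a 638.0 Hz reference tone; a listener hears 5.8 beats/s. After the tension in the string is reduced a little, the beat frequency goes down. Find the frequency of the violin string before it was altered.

643.8 Hz

|f − 638.0| = 5.8, so the violin string was at either 632.2 Hz or 643.8 Hz.
Lower tension means lower frequency; the adjustment lowers the violin string's frequency.
The beat rate fell, so the adjustment moved the violin string toward 638.0 Hz — it must have started above the reference.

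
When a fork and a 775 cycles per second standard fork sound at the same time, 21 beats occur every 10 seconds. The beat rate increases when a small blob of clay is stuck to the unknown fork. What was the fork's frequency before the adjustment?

Beat frequency = 21/10 = 2.1 Hz.
|f − 775| = 2.1, so the fork was at either 772.9 Hz or 777.1 Hz.
Adding mass to a fork lowers its frequency; the adjustment lowers the fork's frequency.
The beat rate rose, so the adjustment moved the fork further from 775 Hz — it was already below the reference.

772.9 Hz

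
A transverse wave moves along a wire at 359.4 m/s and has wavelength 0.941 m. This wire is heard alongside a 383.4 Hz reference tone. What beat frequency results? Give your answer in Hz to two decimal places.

Source frequency f = v/λ = 359.4/0.941 = 381.9341 Hz.
f_beat = |381.9341 − 383.4| = 1.47 Hz.

1.47 Hz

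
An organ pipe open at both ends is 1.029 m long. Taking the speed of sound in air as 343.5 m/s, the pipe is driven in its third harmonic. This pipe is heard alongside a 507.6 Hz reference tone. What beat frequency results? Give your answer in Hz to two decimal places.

6.87 Hz

Open pipe: f_n = n·v/(2L) = 3·343.5/(2·1.029) = 500.7289 Hz.
f_beat = |500.7289 − 507.6| = 6.87 Hz.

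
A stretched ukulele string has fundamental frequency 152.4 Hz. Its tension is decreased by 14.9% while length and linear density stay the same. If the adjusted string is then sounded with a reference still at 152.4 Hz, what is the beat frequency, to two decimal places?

For a string, f ∝ √T, so the new frequency is 152.4·√0.851 = 140.5885 Hz.
f_beat = |140.5885 − 152.4| = 11.81 Hz.

11.81 Hz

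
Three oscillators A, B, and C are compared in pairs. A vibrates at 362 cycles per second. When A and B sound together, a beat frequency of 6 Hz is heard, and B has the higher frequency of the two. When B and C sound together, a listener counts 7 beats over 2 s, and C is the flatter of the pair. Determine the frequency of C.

B is above A, so f_B = 362 + 6 = 368 Hz.
B–C: Beat frequency = 7/2 = 3.5 Hz.
C is below B, so f_C = 368 − 3.5 = 364.5 Hz.

364.5 Hz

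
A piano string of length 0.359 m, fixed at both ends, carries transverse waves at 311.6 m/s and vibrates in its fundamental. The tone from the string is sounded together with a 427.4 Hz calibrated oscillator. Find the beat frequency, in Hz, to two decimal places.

For a string fixed at both ends, f_n = n·v/(2L) = 1·311.6/(2·0.359) = 433.9833 Hz.
f_beat = |433.9833 − 427.4| = 6.58 Hz.

6.58 Hz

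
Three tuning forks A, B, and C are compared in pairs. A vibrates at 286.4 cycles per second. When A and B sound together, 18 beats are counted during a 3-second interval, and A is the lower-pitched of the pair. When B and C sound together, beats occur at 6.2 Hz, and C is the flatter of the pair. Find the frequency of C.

A–B: Beat frequency = 18/3 = 6 Hz.
B is above A, so f_B = 286.4 + 6 = 292.4 Hz.
C is below B, so f_C = 292.4 − 6.2 = 286.2 Hz.

286.2 Hz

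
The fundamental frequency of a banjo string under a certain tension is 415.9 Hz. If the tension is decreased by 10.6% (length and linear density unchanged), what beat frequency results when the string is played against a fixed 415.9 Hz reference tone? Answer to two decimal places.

For a string, f ∝ √T, so the new frequency is 415.9·√0.894 = 393.2400 Hz.
f_beat = |393.2400 − 415.9| = 22.66 Hz.

22.66 Hz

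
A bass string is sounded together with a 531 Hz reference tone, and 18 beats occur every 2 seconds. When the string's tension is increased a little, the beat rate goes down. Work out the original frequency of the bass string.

Beat frequency = 18/2 = 9 Hz.
|f − 531| = 9, so the bass string was at either 522 Hz or 540 Hz.
Higher tension means higher frequency; the adjustment raises the bass string's frequency.
The beat rate fell, so the adjustment moved the bass string toward 531 Hz — it must have started below the reference.

522 Hz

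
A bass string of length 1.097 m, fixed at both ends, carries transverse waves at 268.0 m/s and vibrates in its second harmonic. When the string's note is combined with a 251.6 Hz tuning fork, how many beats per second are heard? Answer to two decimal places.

For a string fixed at both ends, f_n = n·v/(2L) = 2·268.0/(2·1.097) = 244.3026 Hz.
f_beat = |244.3026 − 251.6| = 7.30 Hz.

7.30 Hz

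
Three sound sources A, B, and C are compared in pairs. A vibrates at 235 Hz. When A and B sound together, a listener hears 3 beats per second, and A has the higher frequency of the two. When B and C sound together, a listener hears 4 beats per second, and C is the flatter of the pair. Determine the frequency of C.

B is below A, so f_B = 235 − 3 = 232 Hz.
C is below B, so f_C = 232 − 4 = 228 Hz.

228 Hz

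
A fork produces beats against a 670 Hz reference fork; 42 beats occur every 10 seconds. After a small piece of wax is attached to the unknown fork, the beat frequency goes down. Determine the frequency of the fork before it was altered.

674.2 Hz

Beat frequency = 42/10 = 4.2 Hz.
|f − 670| = 4.2, so the fork was at either 665.8 Hz or 674.2 Hz.
Loading a fork with wax lowers its frequency; the adjustment lowers the fork's frequency.
The beat rate fell, so the adjustment moved the fork toward 670 Hz — it must have started above the reference.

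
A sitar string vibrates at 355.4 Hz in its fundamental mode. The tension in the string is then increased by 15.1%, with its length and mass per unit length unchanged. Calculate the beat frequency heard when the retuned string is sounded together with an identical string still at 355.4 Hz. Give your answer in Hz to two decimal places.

For a string, f ∝ √T, so the new frequency is 355.4·√1.151 = 381.2897 Hz.
f_beat = |381.2897 − 355.4| = 25.89 Hz.

25.89 Hz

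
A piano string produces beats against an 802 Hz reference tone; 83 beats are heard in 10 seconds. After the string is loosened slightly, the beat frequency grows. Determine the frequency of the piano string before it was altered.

Beat frequency = 83/10 = 8.3 Hz.
|f − 802| = 8.3, so the piano string was at either 793.7 Hz or 810.3 Hz.
Reducing tension lowers a string's frequency; the adjustment lowers the piano string's frequency.
The beat rate rose, so the adjustment moved the piano string further from 802 Hz — it was already below the reference.

793.7 Hz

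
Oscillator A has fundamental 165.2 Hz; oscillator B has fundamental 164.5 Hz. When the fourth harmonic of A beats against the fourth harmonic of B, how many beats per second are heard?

Fourth harmonic of the first: 4·165.2 = 660.8 Hz.
Fourth harmonic of the second: 4·164.5 = 658.0 Hz.
f_beat = |660.8 − 658.0| = 2.8 Hz.

2.8 Hz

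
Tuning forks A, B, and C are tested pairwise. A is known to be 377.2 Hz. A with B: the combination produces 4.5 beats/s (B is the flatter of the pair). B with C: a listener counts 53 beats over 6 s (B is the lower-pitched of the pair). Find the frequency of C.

381.5333 Hz

B is below A, so f_B = 377.2 − 4.5 = 372.7 Hz.
B–C: Beat frequency = 53/6 = 8.8333 Hz.
C is above B, so f_C = 372.7 + 8.8333 = 381.5333 Hz.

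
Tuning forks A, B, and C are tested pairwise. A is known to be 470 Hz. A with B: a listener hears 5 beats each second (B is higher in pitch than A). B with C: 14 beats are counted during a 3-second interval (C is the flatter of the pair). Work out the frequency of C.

B is above A, so f_B = 470 + 5 = 475 Hz.
B–C: Beat frequency = 14/3 = 4.6667 Hz.
C is below B, so f_C = 475 − 4.6667 = 470.3333 Hz.

470.3333 Hz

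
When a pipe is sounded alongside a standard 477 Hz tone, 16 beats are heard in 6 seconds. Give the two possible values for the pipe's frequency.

Beat frequency = 16/6 = 2.6667 Hz.
|f − 477| = 2.6667, so f = 477 ± 2.6667.

474.3333 Hz or 479.6667 Hz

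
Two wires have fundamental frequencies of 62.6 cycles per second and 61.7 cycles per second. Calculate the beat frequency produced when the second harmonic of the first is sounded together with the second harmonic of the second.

1.8 Hz

Second harmonic of the first: 2·62.6 = 125.2 Hz.
Second harmonic of the second: 2·61.7 = 123.4 Hz.
f_beat = |125.2 − 123.4| = 1.8 Hz.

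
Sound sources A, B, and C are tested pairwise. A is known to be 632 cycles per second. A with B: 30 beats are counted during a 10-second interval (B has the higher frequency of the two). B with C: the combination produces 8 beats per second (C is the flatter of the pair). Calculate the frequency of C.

627 Hz

A–B: Beat frequency = 30/10 = 3 Hz.
B is above A, so f_B = 632 + 3 = 635 Hz.
C is below B, so f_C = 635 − 8 = 627 Hz.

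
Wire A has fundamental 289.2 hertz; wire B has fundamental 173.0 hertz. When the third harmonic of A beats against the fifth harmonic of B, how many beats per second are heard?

Third harmonic of the first: 3·289.2 = 867.6 Hz.
Fifth harmonic of the second: 5·173.0 = 865.0 Hz.
f_beat = |867.6 − 865.0| = 2.6 Hz.

2.6 Hz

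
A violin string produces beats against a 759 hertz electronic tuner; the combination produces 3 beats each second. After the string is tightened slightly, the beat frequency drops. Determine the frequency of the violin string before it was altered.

756 Hz

|f − 759| = 3, so the violin string was at either 756 Hz or 762 Hz.
Increasing tension raises a string's frequency; the adjustment raises the violin string's frequency.
The beat rate fell, so the adjustment moved the violin string toward 759 Hz — it must have started below the reference.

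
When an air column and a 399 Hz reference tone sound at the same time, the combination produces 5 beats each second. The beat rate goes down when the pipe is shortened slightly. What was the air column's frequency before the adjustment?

394 Hz

|f − 399| = 5, so the air column was at either 394 Hz or 404 Hz.
A shorter pipe has a higher fundamental; the adjustment raises the air column's frequency.
The beat rate fell, so the adjustment moved the air column toward 399 Hz — it must have started below the reference.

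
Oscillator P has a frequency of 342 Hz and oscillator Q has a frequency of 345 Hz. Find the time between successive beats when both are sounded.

f_beat = |342 − 345| = 3 Hz.
Beat period T = 1 / f_beat = 1 / 3 s.

0.333 s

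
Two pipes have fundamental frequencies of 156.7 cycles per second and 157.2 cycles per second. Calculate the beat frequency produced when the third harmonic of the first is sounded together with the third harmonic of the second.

Third harmonic of the first: 3·156.7 = 470.1 Hz.
Third harmonic of the second: 3·157.2 = 471.6 Hz.
f_beat = |470.1 − 471.6| = 1.5 Hz.

1.5 Hz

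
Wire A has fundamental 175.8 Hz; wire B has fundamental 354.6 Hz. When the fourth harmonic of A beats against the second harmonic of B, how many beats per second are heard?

6.0 Hz

Fourth harmonic of the first: 4·175.8 = 703.2 Hz.
Second harmonic of the second: 2·354.6 = 709.2 Hz.
f_beat = |703.2 − 709.2| = 6.0 Hz.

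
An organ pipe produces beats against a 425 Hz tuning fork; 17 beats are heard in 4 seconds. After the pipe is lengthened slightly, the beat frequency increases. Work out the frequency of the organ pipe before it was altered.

Beat frequency = 17/4 = 4.25 Hz.
|f − 425| = 4.25, so the organ pipe was at either 420.75 Hz or 429.25 Hz.
A longer pipe has a lower fundamental; the adjustment lowers the organ pipe's frequency.
The beat rate rose, so the adjustment moved the organ pipe further from 425 Hz — it was already below the reference.

420.75 Hz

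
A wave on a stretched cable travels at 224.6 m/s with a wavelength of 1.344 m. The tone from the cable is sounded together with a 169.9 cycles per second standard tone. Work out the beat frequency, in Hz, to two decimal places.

2.79 Hz

Source frequency f = v/λ = 224.6/1.344 = 167.1131 Hz.
f_beat = |167.1131 − 169.9| = 2.79 Hz.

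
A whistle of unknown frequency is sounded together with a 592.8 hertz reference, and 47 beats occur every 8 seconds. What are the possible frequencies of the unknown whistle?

Beat frequency = 47/8 = 5.875 Hz.
|f − 592.8| = 5.875, so f = 592.8 ± 5.875.

586.925 Hz or 598.675 Hz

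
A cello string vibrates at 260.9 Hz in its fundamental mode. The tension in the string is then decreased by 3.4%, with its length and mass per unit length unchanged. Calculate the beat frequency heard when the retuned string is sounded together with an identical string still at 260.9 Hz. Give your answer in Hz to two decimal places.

4.47 Hz

For a string, f ∝ √T, so the new frequency is 260.9·√0.966 = 256.4263 Hz.
f_beat = |256.4263 − 260.9| = 4.47 Hz.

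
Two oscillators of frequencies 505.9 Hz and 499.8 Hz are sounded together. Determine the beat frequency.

6.1 Hz

Beats arise from superposition of two nearby frequencies; the beat rate is |f₁ − f₂|.
|505.9 − 499.8| = 6.1 Hz.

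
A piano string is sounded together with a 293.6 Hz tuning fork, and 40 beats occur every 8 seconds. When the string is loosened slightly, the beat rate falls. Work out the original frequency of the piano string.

Beat frequency = 40/8 = 5 Hz.
|f − 293.6| = 5, so the piano string was at either 288.6 Hz or 298.6 Hz.
Reducing tension lowers a string's frequency; the adjustment lowers the piano string's frequency.
The beat rate fell, so the adjustment moved the piano string toward 293.6 Hz — it must have started above the reference.

298.6 Hz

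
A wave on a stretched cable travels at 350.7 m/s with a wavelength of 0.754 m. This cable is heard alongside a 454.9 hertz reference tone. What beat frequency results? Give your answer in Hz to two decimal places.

Source frequency f = v/λ = 350.7/0.754 = 465.1194 Hz.
f_beat = |465.1194 − 454.9| = 10.22 Hz.

10.22 Hz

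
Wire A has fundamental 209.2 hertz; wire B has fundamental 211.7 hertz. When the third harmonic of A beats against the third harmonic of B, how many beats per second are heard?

7.5 Hz

Third harmonic of the first: 3·209.2 = 627.6 Hz.
Third harmonic of the second: 3·211.7 = 635.1 Hz.
f_beat = |627.6 − 635.1| = 7.5 Hz.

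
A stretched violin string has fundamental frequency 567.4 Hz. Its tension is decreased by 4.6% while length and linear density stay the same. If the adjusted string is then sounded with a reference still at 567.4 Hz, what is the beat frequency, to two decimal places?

13.20 Hz

For a string, f ∝ √T, so the new frequency is 567.4·√0.954 = 554.1962 Hz.
f_beat = |554.1962 − 567.4| = 13.20 Hz.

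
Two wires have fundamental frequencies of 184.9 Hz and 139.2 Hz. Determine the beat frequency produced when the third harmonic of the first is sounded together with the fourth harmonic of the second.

2.1 Hz

Third harmonic of the first: 3·184.9 = 554.7 Hz.
Fourth harmonic of the second: 4·139.2 = 556.8 Hz.
f_beat = |554.7 − 556.8| = 2.1 Hz.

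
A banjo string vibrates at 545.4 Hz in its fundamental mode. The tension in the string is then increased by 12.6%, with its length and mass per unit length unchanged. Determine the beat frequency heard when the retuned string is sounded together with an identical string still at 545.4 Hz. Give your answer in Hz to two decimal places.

For a string, f ∝ √T, so the new frequency is 545.4·√1.126 = 578.7411 Hz.
f_beat = |578.7411 − 545.4| = 33.34 Hz.

33.34 Hz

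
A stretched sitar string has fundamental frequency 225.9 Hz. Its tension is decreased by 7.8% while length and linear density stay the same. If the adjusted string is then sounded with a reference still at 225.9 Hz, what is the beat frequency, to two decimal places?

8.99 Hz

For a string, f ∝ √T, so the new frequency is 225.9·√0.922 = 216.9111 Hz.
f_beat = |216.9111 − 225.9| = 8.99 Hz.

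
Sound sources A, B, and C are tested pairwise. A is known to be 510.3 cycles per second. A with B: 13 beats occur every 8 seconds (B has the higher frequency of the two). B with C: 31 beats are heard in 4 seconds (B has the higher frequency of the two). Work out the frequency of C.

504.175 Hz

A–B: Beat frequency = 13/8 = 1.625 Hz.
B is above A, so f_B = 510.3 + 1.625 = 511.925 Hz.
B–C: Beat frequency = 31/4 = 7.75 Hz.
C is below B, so f_C = 511.925 − 7.75 = 504.175 Hz.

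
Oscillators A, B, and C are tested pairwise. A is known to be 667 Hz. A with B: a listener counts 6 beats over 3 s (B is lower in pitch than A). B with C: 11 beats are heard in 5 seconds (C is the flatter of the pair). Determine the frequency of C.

A–B: Beat frequency = 6/3 = 2 Hz.
B is below A, so f_B = 667 − 2 = 665 Hz.
B–C: Beat frequency = 11/5 = 2.2 Hz.
C is below B, so f_C = 665 − 2.2 = 662.8 Hz.

662.8 Hz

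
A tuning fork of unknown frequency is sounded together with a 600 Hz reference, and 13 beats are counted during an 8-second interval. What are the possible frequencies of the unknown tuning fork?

598.375 Hz or 601.625 Hz

Beat frequency = 13/8 = 1.625 Hz.
|f − 600| = 1.625, so f = 600 ± 1.625.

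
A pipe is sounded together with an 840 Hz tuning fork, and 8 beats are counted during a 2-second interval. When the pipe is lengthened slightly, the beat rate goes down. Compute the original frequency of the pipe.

844 Hz

Beat frequency = 8/2 = 4 Hz.
|f − 840| = 4, so the pipe was at either 836 Hz or 844 Hz.
A longer pipe has a lower fundamental; the adjustment lowers the pipe's frequency.
The beat rate fell, so the adjustment moved the pipe toward 840 Hz — it must have started above the reference.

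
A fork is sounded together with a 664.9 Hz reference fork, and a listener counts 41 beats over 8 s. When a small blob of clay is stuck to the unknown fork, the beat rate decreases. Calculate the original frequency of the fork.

Beat frequency = 41/8 = 5.125 Hz.
|f − 664.9| = 5.125, so the fork was at either 659.775 Hz or 670.025 Hz.
Adding mass to a fork lowers its frequency; the adjustment lowers the fork's frequency.
The beat rate fell, so the adjustment moved the fork toward 664.9 Hz — it must have started above the reference.

670.025 Hz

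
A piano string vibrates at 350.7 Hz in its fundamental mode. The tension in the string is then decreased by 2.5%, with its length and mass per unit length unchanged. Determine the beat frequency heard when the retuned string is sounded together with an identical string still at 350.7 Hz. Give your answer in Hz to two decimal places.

4.41 Hz

For a string, f ∝ √T, so the new frequency is 350.7·√0.975 = 346.2885 Hz.
f_beat = |346.2885 − 350.7| = 4.41 Hz.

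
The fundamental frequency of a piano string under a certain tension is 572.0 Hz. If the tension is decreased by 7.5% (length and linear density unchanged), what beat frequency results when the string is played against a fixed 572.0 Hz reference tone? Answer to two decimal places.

For a string, f ∝ √T, so the new frequency is 572.0·√0.925 = 550.1320 Hz.
f_beat = |550.1320 − 572.0| = 21.87 Hz.

21.87 Hz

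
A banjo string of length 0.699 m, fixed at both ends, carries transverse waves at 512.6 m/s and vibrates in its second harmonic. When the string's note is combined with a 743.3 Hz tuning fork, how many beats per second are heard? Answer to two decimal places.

9.97 Hz

For a string fixed at both ends, f_n = n·v/(2L) = 2·512.6/(2·0.699) = 733.3333 Hz.
f_beat = |733.3333 − 743.3| = 9.97 Hz.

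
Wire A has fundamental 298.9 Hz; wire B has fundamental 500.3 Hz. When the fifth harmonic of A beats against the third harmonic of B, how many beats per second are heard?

6.4 Hz

Fifth harmonic of the first: 5·298.9 = 1494.5 Hz.
Third harmonic of the second: 3·500.3 = 1500.9 Hz.
f_beat = |1494.5 − 1500.9| = 6.4 Hz.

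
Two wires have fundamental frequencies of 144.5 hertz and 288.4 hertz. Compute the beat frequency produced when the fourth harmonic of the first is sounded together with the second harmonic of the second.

Fourth harmonic of the first: 4·144.5 = 578.0 Hz.
Second harmonic of the second: 2·288.4 = 576.8 Hz.
f_beat = |578.0 − 576.8| = 1.2 Hz.

1.2 Hz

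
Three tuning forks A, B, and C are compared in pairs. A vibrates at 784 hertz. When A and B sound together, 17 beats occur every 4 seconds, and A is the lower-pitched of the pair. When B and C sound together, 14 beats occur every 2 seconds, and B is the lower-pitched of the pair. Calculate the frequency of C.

A–B: Beat frequency = 17/4 = 4.25 Hz.
B is above A, so f_B = 784 + 4.25 = 788.25 Hz.
B–C: Beat frequency = 14/2 = 7 Hz.
C is above B, so f_C = 788.25 + 7 = 795.25 Hz.

795.25 Hz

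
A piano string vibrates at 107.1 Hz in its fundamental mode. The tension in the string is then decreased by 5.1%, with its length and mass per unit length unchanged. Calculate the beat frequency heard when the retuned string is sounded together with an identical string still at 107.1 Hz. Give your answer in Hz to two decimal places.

2.77 Hz

For a string, f ∝ √T, so the new frequency is 107.1·√0.949 = 104.3332 Hz.
f_beat = |104.3332 − 107.1| = 2.77 Hz.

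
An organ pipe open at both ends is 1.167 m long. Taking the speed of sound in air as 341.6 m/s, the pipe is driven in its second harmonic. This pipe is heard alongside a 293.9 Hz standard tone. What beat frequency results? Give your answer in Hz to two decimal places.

Open pipe: f_n = n·v/(2L) = 2·341.6/(2·1.167) = 292.7164 Hz.
f_beat = |292.7164 − 293.9| = 1.18 Hz.

1.18 Hz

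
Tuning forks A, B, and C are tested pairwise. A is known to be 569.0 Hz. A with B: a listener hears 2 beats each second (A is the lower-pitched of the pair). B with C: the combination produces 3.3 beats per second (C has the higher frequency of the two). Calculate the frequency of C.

574.3 Hz

B is above A, so f_B = 569.0 + 2 = 571 Hz.
C is above B, so f_C = 571 + 3.3 = 574.3 Hz.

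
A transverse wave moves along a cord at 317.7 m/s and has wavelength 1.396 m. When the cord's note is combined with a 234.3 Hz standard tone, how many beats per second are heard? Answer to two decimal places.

Source frequency f = v/λ = 317.7/1.396 = 227.5788 Hz.
f_beat = |227.5788 − 234.3| = 6.72 Hz.

6.72 Hz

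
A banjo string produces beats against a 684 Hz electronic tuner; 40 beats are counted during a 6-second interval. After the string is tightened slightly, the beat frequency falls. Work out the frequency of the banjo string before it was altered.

677.3333 Hz

Beat frequency = 40/6 = 6.6667 Hz.
|f − 684| = 6.6667, so the banjo string was at either 677.3333 Hz or 690.6667 Hz.
Increasing tension raises a string's frequency; the adjustment raises the banjo string's frequency.
The beat rate fell, so the adjustment moved the banjo string toward 684 Hz — it must have started below the reference.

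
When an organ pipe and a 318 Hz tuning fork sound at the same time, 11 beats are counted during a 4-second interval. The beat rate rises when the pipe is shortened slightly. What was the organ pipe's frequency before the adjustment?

Beat frequency = 11/4 = 2.75 Hz.
|f − 318| = 2.75, so the organ pipe was at either 315.25 Hz or 320.75 Hz.
A shorter pipe has a higher fundamental; the adjustment raises the organ pipe's frequency.
The beat rate rose, so the adjustment moved the organ pipe further from 318 Hz — it was already above the reference.

320.75 Hz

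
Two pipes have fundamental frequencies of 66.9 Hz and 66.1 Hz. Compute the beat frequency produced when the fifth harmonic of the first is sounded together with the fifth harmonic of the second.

Fifth harmonic of the first: 5·66.9 = 334.5 Hz.
Fifth harmonic of the second: 5·66.1 = 330.5 Hz.
f_beat = |334.5 − 330.5| = 4.0 Hz.

4.0 Hz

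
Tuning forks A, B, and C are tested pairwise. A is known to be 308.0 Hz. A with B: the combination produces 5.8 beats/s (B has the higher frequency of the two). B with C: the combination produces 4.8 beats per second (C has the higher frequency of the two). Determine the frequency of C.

B is above A, so f_B = 308.0 + 5.8 = 313.8 Hz.
C is above B, so f_C = 313.8 + 4.8 = 318.6 Hz.

318.6 Hz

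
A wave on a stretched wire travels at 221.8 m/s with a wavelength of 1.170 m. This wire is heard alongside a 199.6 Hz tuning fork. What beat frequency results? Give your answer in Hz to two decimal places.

10.03 Hz

Source frequency f = v/λ = 221.8/1.170 = 189.5726 Hz.
f_beat = |189.5726 − 199.6| = 10.03 Hz.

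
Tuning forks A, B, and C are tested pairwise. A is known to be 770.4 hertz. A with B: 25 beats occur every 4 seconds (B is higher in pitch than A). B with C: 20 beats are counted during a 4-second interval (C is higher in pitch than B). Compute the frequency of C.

781.65 Hz

A–B: Beat frequency = 25/4 = 6.25 Hz.
B is above A, so f_B = 770.4 + 6.25 = 776.65 Hz.
B–C: Beat frequency = 20/4 = 5 Hz.
C is above B, so f_C = 776.65 + 5 = 781.65 Hz.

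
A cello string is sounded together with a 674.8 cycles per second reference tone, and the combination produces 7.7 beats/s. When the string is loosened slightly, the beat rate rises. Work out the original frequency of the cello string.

667.1 Hz

|f − 674.8| = 7.7, so the cello string was at either 667.1 Hz or 682.5 Hz.
Reducing tension lowers a string's frequency; the adjustment lowers the cello string's frequency.
The beat rate rose, so the adjustment moved the cello string further from 674.8 Hz — it was already below the reference.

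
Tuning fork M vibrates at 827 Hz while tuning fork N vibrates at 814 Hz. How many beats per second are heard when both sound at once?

13 Hz

Beats arise from superposition of two nearby frequencies; the beat rate is |f₁ − f₂|.
|827 − 814| = 13 Hz.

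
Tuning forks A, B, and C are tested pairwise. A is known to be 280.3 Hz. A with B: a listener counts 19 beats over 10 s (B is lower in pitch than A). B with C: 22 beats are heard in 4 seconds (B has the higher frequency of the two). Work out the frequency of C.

272.9 Hz

A–B: Beat frequency = 19/10 = 1.9 Hz.
B is below A, so f_B = 280.3 − 1.9 = 278.4 Hz.
B–C: Beat frequency = 22/4 = 5.5 Hz.
C is below B, so f_C = 278.4 − 5.5 = 272.9 Hz.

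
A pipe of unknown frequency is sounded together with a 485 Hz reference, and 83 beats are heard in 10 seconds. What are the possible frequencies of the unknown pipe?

476.7 Hz or 493.3 Hz

Beat frequency = 83/10 = 8.3 Hz.
|f − 485| = 8.3, so f = 485 ± 8.3.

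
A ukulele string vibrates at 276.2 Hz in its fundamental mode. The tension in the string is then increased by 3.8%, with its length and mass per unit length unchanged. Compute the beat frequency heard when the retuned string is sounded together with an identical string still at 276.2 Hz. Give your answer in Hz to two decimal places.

For a string, f ∝ √T, so the new frequency is 276.2·√1.038 = 281.3989 Hz.
f_beat = |281.3989 − 276.2| = 5.20 Hz.

5.20 Hz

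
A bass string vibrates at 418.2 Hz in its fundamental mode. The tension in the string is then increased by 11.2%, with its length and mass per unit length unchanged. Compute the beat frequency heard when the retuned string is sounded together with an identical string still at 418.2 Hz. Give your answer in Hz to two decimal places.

22.80 Hz

For a string, f ∝ √T, so the new frequency is 418.2·√1.112 = 440.9978 Hz.
f_beat = |440.9978 − 418.2| = 22.80 Hz.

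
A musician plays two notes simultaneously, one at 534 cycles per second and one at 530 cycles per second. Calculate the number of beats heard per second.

The beat frequency equals the magnitude of the frequency difference.
|534 − 530| = 4 Hz.

4 Hz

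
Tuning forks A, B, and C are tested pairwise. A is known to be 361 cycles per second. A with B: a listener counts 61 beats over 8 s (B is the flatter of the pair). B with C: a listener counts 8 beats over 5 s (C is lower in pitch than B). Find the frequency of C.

351.775 Hz

A–B: Beat frequency = 61/8 = 7.625 Hz.
B is below A, so f_B = 361 − 7.625 = 353.375 Hz.
B–C: Beat frequency = 8/5 = 1.6 Hz.
C is below B, so f_C = 353.375 − 1.6 = 351.775 Hz.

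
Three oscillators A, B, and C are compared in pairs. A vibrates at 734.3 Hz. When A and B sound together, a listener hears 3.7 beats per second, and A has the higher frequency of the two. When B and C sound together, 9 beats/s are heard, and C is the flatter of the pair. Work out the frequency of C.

721.6 Hz

B is below A, so f_B = 734.3 − 3.7 = 730.6 Hz.
C is below B, so f_C = 730.6 − 9 = 721.6 Hz.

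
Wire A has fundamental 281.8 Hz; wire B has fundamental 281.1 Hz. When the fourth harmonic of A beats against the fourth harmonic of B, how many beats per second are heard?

Fourth harmonic of the first: 4·281.8 = 1127.2 Hz.
Fourth harmonic of the second: 4·281.1 = 1124.4 Hz.
f_beat = |1127.2 − 1124.4| = 2.8 Hz.

2.8 Hz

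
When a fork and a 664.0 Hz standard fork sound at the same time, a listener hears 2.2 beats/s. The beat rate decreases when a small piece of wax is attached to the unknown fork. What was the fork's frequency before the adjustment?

666.2 Hz

|f − 664.0| = 2.2, so the fork was at either 661.8 Hz or 666.2 Hz.
Loading a fork with wax lowers its frequency; the adjustment lowers the fork's frequency.
The beat rate fell, so the adjustment moved the fork toward 664.0 Hz — it must have started above the reference.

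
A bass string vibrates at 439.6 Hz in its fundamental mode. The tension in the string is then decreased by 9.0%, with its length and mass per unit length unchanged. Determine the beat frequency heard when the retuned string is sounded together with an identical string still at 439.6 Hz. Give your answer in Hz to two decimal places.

20.25 Hz

For a string, f ∝ √T, so the new frequency is 439.6·√0.910 = 419.3517 Hz.
f_beat = |419.3517 − 439.6| = 20.25 Hz.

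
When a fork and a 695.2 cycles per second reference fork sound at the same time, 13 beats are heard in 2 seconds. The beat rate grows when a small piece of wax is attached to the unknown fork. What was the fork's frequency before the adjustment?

688.7 Hz

Beat frequency = 13/2 = 6.5 Hz.
|f − 695.2| = 6.5, so the fork was at either 688.7 Hz or 701.7 Hz.
Loading a fork with wax lowers its frequency; the adjustment lowers the fork's frequency.
The beat rate rose, so the adjustment moved the fork further from 695.2 Hz — it was already below the reference.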